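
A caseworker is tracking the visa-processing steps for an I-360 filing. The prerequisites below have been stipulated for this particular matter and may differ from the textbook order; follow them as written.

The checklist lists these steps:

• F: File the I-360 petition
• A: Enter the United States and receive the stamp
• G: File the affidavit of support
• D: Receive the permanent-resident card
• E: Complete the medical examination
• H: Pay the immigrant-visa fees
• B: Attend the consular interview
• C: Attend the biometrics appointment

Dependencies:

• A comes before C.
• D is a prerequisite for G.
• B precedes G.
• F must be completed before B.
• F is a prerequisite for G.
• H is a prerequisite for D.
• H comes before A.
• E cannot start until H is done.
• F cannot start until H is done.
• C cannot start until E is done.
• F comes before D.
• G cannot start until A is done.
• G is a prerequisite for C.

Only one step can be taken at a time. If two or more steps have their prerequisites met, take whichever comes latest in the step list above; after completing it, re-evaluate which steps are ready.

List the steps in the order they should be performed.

H, E, A, F, B, D, G, C

H is the only step with nothing outstanding, so it goes first.
Ready: E, A and F. E is listed later → E.
Now A and F have their prerequisites met. A is listed later, so A next.
F needed H, now all done → F.
Now B and D have their prerequisites met. B is listed later, so B next.
D needed H and F, now all done → D.
G is the only step now ready → G.
C needed E, G and A, now all done → C.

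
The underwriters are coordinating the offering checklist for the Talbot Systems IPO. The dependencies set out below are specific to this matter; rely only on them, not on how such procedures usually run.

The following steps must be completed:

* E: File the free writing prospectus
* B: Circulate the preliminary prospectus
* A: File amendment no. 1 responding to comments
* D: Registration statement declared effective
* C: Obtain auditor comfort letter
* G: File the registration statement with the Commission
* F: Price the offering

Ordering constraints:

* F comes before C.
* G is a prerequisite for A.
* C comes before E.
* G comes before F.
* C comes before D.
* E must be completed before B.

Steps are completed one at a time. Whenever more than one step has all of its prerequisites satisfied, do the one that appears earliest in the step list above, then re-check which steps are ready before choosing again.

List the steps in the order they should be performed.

Only G has no prerequisites, so it is first.
Ready: A and F. A is listed earlier → A.
That leaves F as the only ready step → F.
C needed F, now all done → C.
E and D are both available; E is listed earlier → E.
B and D are both available; B is listed earlier → B.
Next only D has its prerequisites met → D.

G → A → F → C → E → B → D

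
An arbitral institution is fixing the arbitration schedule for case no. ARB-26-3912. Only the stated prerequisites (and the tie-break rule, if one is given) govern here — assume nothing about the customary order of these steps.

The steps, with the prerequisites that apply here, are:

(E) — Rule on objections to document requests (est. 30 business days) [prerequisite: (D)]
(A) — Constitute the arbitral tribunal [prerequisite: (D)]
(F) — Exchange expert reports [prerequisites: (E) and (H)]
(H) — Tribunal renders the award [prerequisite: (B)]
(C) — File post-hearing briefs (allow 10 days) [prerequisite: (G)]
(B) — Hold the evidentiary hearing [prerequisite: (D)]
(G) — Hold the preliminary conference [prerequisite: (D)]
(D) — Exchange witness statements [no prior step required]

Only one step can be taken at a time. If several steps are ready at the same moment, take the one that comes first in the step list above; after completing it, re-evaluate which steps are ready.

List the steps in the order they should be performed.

Only (D) has no prerequisites, so it is first.
(E), (A), (B) and (G) are all available; (E) is listed earlier → (E).
Now (A), (B) and (G) have their prerequisites met. (A) is listed earlier, so (A) next.
Ready: (B) and (G). (B) is listed earlier → (B).
(H) and (G) are both available; (H) is listed earlier → (H).
Now (F) and (G) have their prerequisites met. (F) is listed earlier, so (F) next.
(G) needed (D), now all done → (G).
That leaves (C) as the only ready step → (C).

(D), (E), (A), (B), (H), (F), (G), (C)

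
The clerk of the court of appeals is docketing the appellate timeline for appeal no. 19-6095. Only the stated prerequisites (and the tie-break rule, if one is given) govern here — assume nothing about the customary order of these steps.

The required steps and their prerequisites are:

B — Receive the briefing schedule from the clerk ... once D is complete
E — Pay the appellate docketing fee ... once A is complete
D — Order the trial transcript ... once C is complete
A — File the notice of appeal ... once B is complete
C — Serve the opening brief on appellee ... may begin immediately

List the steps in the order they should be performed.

C → D → B → A → E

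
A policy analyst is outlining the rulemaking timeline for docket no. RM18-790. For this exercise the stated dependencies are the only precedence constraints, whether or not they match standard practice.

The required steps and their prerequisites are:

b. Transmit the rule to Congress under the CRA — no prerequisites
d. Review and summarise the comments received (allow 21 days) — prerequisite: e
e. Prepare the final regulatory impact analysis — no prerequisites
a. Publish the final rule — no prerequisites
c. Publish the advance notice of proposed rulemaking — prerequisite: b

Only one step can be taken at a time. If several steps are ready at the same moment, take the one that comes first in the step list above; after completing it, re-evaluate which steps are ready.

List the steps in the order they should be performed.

Nothing is required for b, e and a. b is listed earlier → b first.
c now also ready, so the ready set is {e, a, c}; e is listed earlier → e.
d now also ready, so the ready set is {d, a, c}; d is listed earlier → d.
Ready: a and c. a is listed earlier → a.
That leaves c as the only ready step → c.

b, e, d, a, c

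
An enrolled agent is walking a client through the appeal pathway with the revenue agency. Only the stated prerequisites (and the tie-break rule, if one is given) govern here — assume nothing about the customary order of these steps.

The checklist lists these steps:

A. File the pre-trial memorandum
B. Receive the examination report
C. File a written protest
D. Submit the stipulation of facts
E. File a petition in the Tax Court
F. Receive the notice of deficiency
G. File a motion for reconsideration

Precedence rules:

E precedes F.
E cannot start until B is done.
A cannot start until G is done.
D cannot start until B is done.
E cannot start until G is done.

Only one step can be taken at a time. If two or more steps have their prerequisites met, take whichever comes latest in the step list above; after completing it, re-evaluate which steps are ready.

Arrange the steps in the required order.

G, C and B have no prerequisites; G is listed later, so G is first.
A now also ready, so the ready set is {C, B, A}; C is listed later → C.
B and A are both available; B is listed later → B.
E and D now also ready, so the ready set is {E, D, A}; E is listed later → E.
Now F, D and A have their prerequisites met. F is listed later, so F next.
Now D and A have their prerequisites met. D is listed later, so D next.
A needed G, now all done → A.

G, C, B, E, F, D, A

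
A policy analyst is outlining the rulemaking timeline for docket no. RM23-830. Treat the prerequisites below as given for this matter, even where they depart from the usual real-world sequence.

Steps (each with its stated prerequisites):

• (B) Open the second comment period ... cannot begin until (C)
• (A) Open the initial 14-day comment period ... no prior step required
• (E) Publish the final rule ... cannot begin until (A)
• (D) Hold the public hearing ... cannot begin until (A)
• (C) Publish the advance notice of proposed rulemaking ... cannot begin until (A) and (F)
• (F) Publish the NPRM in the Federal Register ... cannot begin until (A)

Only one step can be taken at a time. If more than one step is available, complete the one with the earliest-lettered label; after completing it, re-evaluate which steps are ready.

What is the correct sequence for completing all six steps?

(A), (D), (E), (F), (C), (B)

(A) has no prerequisites → (A) first.
Now (D), (E) and (F) have their prerequisites met. (D) has the earlier label, so (D) next.
(E) and (F) are both available; (E) has the earlier label → (E).
Next only (F) has its prerequisites met → (F).
That leaves (C) as the only ready step → (C).
That leaves (B) as the only ready step → (B).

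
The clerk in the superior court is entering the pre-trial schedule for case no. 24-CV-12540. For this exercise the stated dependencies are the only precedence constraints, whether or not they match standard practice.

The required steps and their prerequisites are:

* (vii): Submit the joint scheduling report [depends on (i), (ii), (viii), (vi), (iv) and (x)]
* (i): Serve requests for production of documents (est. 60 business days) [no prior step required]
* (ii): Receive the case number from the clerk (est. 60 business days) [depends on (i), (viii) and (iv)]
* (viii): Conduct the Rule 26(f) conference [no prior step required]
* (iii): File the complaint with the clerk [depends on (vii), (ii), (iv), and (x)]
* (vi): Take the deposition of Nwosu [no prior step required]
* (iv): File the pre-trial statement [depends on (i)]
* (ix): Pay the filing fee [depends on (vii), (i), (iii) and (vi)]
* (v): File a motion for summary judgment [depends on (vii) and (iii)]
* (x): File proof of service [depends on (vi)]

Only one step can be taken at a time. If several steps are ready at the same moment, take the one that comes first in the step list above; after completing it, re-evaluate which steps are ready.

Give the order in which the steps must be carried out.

(i), (viii), (vi), (iv), (ii), (x), (vii), (iii), (ix), (v)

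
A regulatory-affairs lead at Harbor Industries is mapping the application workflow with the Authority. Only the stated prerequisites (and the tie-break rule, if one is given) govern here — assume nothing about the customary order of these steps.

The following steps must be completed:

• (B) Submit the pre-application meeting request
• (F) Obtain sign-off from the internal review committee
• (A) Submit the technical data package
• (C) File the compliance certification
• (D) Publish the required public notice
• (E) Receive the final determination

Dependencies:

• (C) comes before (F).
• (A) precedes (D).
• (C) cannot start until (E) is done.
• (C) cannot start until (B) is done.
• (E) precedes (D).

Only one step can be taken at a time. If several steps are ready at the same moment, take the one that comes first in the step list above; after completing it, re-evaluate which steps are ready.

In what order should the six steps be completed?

(B), (A) and (E) have no prerequisites; (B) is listed earlier, so (B) is first.
Now (A) and (E) have their prerequisites met. (A) is listed earlier, so (A) next.
That leaves (E) as the only ready step → (E).
Now (C) and (D) have their prerequisites met. (C) is listed earlier, so (C) next.
Ready: (F) and (D). (F) is listed earlier → (F).
(D) needed (A) and (E), now all done → (D).

(B) → (A) → (E) → (C) → (F) → (D)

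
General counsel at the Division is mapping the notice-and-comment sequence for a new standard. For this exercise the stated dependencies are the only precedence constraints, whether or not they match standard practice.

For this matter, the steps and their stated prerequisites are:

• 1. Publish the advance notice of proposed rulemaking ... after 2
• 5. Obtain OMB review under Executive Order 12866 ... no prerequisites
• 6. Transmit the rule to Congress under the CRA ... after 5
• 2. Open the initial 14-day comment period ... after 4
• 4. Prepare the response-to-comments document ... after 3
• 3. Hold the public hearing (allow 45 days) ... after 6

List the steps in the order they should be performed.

5 is the only step with nothing outstanding, so it goes first.
That leaves 6 as the only ready step → 6.
That leaves 3 as the only ready step → 3.
4 is the only step now ready → 4.
That leaves 2 as the only ready step → 2.
1 needed 2, now all done → 1.

5, 6, 3, 4, 2, 1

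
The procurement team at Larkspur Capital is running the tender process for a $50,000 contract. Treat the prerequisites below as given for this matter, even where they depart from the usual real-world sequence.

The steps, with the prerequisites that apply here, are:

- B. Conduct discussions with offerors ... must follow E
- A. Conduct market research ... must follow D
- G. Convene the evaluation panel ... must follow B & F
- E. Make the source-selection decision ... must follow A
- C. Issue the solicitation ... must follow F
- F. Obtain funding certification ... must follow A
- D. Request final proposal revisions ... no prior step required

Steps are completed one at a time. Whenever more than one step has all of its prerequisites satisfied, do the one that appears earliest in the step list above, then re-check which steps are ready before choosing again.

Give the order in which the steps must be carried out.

D is the only step with nothing outstanding, so it goes first.
A is the only step now ready → A.
E and F are both available; E is listed earlier → E.
B now also ready, so the ready set is {B, F}; B is listed earlier → B.
F is the only step now ready → F.
Now G and C have their prerequisites met. G is listed earlier, so G next.
That leaves C as the only ready step → C.

D A E B F G C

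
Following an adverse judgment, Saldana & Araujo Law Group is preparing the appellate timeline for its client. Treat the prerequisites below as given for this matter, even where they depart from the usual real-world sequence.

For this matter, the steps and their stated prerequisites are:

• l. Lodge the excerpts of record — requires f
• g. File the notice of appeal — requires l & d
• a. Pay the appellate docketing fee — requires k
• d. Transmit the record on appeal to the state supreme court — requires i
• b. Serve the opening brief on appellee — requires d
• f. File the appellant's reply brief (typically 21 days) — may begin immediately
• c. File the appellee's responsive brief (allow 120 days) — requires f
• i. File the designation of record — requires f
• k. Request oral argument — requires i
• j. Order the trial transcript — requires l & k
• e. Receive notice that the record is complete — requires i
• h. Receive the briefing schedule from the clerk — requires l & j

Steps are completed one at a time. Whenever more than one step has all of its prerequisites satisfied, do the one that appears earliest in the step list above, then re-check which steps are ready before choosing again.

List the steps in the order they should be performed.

f is the only step with nothing outstanding, so it goes first.
Now l, c and i have their prerequisites met. l is listed earlier, so l next.
c and i are both available; c is listed earlier → c.
That leaves i as the only ready step → i.
Now d, k and e have their prerequisites met. d is listed earlier, so d next.
Ready: g, b, k and e. g is listed earlier → g.
Now b, k and e have their prerequisites met. b is listed earlier, so b next.
k and e are both available; k is listed earlier → k.
a, j and e are all available; a is listed earlier → a.
j and e are both available; j is listed earlier → j.
h now also ready, so the ready set is {e, h}; e is listed earlier → e.
h needed l and j, now all done → h.

f l c i d g b k a j e h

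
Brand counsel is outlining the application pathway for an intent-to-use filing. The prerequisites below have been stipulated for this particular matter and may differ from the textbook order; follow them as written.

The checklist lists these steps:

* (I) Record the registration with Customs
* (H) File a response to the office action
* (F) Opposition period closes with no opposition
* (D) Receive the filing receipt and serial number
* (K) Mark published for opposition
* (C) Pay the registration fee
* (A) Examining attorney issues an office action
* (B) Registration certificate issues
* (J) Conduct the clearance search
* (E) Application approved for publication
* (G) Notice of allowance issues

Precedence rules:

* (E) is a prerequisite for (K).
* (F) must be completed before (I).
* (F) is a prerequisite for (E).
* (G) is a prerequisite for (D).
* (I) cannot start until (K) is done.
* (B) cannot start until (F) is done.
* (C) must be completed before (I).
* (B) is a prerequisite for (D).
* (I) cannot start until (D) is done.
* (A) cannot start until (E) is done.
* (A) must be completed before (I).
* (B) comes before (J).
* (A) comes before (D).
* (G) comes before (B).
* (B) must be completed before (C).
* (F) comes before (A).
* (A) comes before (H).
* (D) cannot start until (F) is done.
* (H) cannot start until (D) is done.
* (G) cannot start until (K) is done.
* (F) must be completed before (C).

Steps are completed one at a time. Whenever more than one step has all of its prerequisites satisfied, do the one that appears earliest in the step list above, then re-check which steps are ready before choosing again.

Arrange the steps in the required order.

(F) → (E) → (K) → (A) → (G) → (B) → (D) → (H) → (C) → (I) → (J)

(F) is the only step with nothing outstanding, so it goes first.
(E) is the only step now ready → (E).
Ready: (K) and (A). (K) is listed earlier → (K).
Now (A) and (G) have their prerequisites met. (A) is listed earlier, so (A) next.
That leaves (G) as the only ready step → (G).
(B) is the only step now ready → (B).
Ready: (D), (C) and (J). (D) is listed earlier → (D).
(H), (C) and (J) are all available; (H) is listed earlier → (H).
Ready: (C) and (J). (C) is listed earlier → (C).
(I) and (J) are both available; (I) is listed earlier → (I).
That leaves (J) as the only ready step → (J).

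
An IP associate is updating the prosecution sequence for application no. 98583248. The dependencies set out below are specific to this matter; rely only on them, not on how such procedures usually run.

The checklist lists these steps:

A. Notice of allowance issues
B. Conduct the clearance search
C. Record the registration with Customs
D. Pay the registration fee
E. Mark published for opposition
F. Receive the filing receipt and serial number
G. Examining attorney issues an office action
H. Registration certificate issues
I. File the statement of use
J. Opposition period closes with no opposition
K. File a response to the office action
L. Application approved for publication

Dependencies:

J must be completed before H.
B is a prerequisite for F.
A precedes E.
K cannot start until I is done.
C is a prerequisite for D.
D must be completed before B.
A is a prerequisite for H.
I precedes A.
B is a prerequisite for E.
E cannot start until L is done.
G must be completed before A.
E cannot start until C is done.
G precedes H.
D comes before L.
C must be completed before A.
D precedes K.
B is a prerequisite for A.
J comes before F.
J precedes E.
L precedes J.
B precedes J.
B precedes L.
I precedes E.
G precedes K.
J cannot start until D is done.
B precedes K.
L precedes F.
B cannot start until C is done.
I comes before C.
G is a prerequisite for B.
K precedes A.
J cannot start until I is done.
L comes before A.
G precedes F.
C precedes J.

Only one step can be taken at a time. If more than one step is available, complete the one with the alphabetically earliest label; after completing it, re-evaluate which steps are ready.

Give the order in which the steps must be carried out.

G I C D B K L A J E F H

Nothing is required for G and I. G has the earlier label → G first.
Next only I has its prerequisites met → I.
Next only C has its prerequisites met → C.
Next only D has its prerequisites met → D.
That leaves B as the only ready step → B.
Now K and L have their prerequisites met. K has the earlier label, so K next.
That leaves L as the only ready step → L.
Ready: A and J. A has the earlier label → A.
J needed B, C, D, I and L, now all done → J.
E, F and H are all available; E has the earlier label → E.
Ready: F and H. F has the earlier label → F.
H needed A, G and J, now all done → H.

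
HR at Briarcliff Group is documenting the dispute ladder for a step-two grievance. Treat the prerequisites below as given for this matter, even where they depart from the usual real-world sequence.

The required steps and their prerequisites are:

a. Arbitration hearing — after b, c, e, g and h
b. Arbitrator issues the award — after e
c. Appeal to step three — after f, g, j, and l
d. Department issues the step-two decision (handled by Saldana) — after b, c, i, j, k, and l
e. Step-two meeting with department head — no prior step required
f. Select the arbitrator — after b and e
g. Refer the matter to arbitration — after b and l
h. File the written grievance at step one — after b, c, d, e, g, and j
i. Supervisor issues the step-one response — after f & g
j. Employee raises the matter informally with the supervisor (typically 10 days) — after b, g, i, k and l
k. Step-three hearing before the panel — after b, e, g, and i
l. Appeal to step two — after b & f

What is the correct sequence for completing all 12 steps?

e → b → f → l → g → i → k → j → c → d → h → a

e has no prerequisites → e first.
b needed e, now all done → b.
f is the only step now ready → f.
l needed b and f, now all done → l.
That leaves g as the only ready step → g.
i needed f and g, now all done → i.
That leaves k as the only ready step → k.
j needed b, g, i, k and l, now all done → j.
That leaves c as the only ready step → c.
d needed b, c, i, j, k and l, now all done → d.
h needed b, c, d, e, g and j, now all done → h.
a needed b, c, e, g and h, now all done → a.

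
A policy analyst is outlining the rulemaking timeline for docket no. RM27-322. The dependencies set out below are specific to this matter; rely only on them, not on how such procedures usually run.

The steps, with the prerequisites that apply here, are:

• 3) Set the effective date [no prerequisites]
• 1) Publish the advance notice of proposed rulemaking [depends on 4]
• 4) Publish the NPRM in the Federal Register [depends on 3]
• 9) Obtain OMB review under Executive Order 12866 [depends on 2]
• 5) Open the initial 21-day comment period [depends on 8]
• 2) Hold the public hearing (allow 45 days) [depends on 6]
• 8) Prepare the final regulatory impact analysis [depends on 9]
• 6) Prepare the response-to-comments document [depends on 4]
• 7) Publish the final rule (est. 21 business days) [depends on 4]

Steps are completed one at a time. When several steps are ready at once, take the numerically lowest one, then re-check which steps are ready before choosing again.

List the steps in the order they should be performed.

3, 4, 1, 6, 2, 7, 9, 8, 5

3 is the only step with nothing outstanding, so it goes first.
4 is the only step now ready → 4.
Ready: 1, 6 and 7. 1 has the earlier label → 1.
Ready: 6 and 7. 6 has the earlier label → 6.
Now 2 and 7 have their prerequisites met. 2 has the earlier label, so 2 next.
9 now also ready, so the ready set is {7, 9}; 7 has the earlier label → 7.
9 needed 2, now all done → 9.
8 is the only step now ready → 8.
5 is the only step now ready → 5.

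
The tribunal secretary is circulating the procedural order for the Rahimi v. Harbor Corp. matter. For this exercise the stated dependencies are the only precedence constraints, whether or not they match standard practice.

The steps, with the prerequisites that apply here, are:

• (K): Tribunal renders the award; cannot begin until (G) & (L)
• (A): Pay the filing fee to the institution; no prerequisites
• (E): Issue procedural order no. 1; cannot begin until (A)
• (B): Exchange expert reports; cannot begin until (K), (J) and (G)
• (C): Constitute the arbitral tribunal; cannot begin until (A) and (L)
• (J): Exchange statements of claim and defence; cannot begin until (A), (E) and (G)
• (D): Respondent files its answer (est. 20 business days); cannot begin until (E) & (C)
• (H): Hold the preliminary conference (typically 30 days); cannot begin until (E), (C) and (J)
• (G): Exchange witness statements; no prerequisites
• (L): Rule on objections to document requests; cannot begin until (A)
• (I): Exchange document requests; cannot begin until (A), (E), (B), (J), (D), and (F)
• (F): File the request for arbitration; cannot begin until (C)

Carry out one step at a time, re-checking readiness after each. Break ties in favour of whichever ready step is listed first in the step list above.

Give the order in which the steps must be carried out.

(A) and (G) have no prerequisites; (A) is listed earlier, so (A) is first.
(E), (G) and (L) are all available; (E) is listed earlier → (E).
(G) and (L) are both available; (G) is listed earlier → (G).
(J) now also ready, so the ready set is {(J), (L)}; (J) is listed earlier → (J).
That leaves (L) as the only ready step → (L).
(K) and (C) are both available; (K) is listed earlier → (K).
Ready: (B) and (C). (B) is listed earlier → (B).
Next only (C) has its prerequisites met → (C).
(D), (H) and (F) are all available; (D) is listed earlier → (D).
Ready: (H) and (F). (H) is listed earlier → (H).
(F) is the only step now ready → (F).
That leaves (I) as the only ready step → (I).

(A), (E), (G), (J), (L), (K), (B), (C), (D), (H), (F), (I)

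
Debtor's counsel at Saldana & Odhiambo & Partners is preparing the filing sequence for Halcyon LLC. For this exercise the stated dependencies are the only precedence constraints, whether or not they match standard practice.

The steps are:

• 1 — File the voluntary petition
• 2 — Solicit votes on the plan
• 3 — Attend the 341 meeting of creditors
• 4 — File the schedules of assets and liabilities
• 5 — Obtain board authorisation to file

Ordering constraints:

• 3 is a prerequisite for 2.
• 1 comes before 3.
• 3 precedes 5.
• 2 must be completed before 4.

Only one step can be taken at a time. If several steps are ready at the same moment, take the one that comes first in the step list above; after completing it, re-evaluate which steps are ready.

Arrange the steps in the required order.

1 3 2 4 5

1 has no prerequisites → 1 first.
3 needed 1, now all done → 3.
2 and 5 are both available; 2 is listed earlier → 2.
4 and 5 are both available; 4 is listed earlier → 4.
Next only 5 has its prerequisites met → 5.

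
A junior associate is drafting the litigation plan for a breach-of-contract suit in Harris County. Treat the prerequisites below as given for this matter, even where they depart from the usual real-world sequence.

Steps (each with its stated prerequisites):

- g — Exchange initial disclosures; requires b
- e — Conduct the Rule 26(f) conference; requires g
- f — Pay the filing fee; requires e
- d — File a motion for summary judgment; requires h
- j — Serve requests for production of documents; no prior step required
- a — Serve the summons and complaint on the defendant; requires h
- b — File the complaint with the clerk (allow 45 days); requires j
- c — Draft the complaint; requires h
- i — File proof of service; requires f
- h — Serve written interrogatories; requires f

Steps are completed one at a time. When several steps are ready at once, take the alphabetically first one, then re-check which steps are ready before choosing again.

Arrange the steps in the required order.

j is the only step with nothing outstanding, so it goes first.
b needed j, now all done → b.
g needed b, now all done → g.
e needed g, now all done → e.
Next only f has its prerequisites met → f.
Now h and i have their prerequisites met. h has the earlier label, so h next.
a, c, d and i are all available; a has the earlier label → a.
Now c, d and i have their prerequisites met. c has the earlier label, so c next.
d and i are both available; d has the earlier label → d.
That leaves i as the only ready step → i.

j, b, g, e, f, h, a, c, d, i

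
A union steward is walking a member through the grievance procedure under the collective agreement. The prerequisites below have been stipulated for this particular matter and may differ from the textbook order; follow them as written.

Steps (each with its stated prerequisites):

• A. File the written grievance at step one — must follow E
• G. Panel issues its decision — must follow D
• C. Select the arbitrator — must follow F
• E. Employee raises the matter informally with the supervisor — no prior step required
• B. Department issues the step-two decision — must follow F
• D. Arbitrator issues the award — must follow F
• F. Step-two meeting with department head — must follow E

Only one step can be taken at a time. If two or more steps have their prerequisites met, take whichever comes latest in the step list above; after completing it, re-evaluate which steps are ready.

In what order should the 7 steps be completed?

E has no prerequisites → E first.
Now F and A have their prerequisites met. F is listed later, so F next.
D, B, C and A are all available; D is listed later → D.
Now B, C, G and A have their prerequisites met. B is listed later, so B next.
C, G and A are all available; C is listed later → C.
Ready: G and A. G is listed later → G.
A is the only step now ready → A.

E → F → D → B → C → G → A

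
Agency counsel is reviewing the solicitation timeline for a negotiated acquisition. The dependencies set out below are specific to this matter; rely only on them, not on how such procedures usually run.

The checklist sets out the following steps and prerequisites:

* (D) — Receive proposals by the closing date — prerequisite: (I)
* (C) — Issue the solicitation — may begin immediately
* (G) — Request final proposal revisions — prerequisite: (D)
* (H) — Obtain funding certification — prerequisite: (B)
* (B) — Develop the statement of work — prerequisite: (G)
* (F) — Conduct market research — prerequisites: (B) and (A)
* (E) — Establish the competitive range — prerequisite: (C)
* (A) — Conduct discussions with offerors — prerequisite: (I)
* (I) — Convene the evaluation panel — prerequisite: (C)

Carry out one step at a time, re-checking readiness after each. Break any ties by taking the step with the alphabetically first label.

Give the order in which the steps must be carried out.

(C), (E), (I), (A), (D), (G), (B), (F), (H)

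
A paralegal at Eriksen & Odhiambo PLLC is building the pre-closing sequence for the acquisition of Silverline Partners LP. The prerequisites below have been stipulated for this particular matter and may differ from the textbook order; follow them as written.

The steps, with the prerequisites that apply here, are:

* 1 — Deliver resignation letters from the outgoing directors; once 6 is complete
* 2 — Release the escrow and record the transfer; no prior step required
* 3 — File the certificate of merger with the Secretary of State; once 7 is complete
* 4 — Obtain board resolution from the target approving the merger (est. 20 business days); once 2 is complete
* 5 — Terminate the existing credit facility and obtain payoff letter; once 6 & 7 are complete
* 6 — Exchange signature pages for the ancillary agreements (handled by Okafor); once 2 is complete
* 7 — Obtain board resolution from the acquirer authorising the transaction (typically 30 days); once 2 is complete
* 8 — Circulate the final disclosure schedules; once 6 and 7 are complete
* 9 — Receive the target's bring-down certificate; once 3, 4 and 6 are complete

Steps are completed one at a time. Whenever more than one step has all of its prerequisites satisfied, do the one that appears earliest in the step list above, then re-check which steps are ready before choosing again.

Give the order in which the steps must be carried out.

2, 4, 6, 1, 7, 3, 5, 8, 9

2 is the only step with nothing outstanding, so it goes first.
Ready: 4, 6 and 7. 4 is listed earlier → 4.
6 and 7 are both available; 6 is listed earlier → 6.
1 and 7 are both available; 1 is listed earlier → 1.
7 needed 2, now all done → 7.
Now 3, 5 and 8 have their prerequisites met. 3 is listed earlier, so 3 next.
Ready: 5, 8 and 9. 5 is listed earlier → 5.
Ready: 8 and 9. 8 is listed earlier → 8.
That leaves 9 as the only ready step → 9.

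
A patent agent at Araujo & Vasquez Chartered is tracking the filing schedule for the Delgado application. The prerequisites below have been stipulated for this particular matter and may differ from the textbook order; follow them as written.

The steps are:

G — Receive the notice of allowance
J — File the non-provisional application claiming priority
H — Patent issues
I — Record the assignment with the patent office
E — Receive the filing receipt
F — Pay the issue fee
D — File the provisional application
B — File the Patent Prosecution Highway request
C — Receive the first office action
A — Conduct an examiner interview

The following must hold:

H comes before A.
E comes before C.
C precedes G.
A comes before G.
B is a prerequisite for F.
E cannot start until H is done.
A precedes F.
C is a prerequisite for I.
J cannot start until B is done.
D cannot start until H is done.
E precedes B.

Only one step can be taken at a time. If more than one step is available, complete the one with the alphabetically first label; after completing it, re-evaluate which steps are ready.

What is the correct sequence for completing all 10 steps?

H → A → D → E → B → C → F → G → I → J

Only H has no prerequisites, so it is first.
A, D and E are all available; A has the earlier label → A.
Ready: D and E. D has the earlier label → D.
E needed H, now all done → E.
Ready: B and C. B has the earlier label → B.
C, F and J are all available; C has the earlier label → C.
Ready: F, G, I and J. F has the earlier label → F.
Now G, I and J have their prerequisites met. G has the earlier label, so G next.
I and J are both available; I has the earlier label → I.
Next only J has its prerequisites met → J.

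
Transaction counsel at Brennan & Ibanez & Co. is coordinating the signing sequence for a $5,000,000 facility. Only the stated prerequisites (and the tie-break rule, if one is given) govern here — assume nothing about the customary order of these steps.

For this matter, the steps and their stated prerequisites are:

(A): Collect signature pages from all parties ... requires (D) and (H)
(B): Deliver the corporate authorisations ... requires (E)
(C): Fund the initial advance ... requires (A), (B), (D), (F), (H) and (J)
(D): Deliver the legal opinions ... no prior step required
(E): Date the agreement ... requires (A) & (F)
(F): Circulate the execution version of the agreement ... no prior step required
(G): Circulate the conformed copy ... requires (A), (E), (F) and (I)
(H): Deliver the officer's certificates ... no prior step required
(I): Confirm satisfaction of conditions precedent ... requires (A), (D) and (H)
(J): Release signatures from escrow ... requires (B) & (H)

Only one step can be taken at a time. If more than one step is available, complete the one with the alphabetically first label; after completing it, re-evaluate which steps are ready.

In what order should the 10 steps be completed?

(D), (F) and (H) have no prerequisites; (D) has the earlier label, so (D) is first.
Ready: (F) and (H). (F) has the earlier label → (F).
That leaves (H) as the only ready step → (H).
(A) is the only step now ready → (A).
Ready: (E) and (I). (E) has the earlier label → (E).
Now (B) and (I) have their prerequisites met. (B) has the earlier label, so (B) next.
(J) now also ready, so the ready set is {(I), (J)}; (I) has the earlier label → (I).
(G) now also ready, so the ready set is {(G), (J)}; (G) has the earlier label → (G).
(J) needed (B) and (H), now all done → (J).
(C) needed (A), (B), (D), (F), (H) and (J), now all done → (C).

(D), (F), (H), (A), (E), (B), (I), (G), (J), (C)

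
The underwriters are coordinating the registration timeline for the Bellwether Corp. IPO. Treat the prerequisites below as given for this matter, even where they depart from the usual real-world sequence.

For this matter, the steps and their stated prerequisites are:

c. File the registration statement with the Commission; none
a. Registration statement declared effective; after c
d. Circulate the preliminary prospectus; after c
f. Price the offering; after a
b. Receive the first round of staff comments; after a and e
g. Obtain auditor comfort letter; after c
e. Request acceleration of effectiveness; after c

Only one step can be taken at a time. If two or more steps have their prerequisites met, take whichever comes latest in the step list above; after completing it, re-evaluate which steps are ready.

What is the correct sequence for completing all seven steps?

c → e → g → d → a → b → f

c has no prerequisites → c first.
Ready: e, g, d and a. e is listed later → e.
g, d and a are all available; g is listed later → g.
Now d and a have their prerequisites met. d is listed later, so d next.
a needed c, now all done → a.
b and f are both available; b is listed later → b.
That leaves f as the only ready step → f.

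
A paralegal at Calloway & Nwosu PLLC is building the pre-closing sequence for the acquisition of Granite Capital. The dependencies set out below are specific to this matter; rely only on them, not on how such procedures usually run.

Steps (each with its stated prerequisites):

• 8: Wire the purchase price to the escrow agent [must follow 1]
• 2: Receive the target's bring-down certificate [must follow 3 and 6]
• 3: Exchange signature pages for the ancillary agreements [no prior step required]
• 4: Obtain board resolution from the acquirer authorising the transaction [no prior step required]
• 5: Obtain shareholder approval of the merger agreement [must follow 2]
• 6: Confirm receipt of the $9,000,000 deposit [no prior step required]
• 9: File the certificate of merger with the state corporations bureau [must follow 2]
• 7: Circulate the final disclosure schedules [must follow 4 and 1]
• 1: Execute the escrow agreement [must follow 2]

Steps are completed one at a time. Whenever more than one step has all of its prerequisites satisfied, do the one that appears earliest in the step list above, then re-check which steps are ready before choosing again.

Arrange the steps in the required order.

3 4 6 2 5 9 1 8 7

3, 4 and 6 have no prerequisites; 3 is listed earlier, so 3 is first.
Now 4 and 6 have their prerequisites met. 4 is listed earlier, so 4 next.
That leaves 6 as the only ready step → 6.
2 is the only step now ready → 2.
Now 5, 9 and 1 have their prerequisites met. 5 is listed earlier, so 5 next.
Now 9 and 1 have their prerequisites met. 9 is listed earlier, so 9 next.
Next only 1 has its prerequisites met → 1.
Now 8 and 7 have their prerequisites met. 8 is listed earlier, so 8 next.
7 needed 4 and 1, now all done → 7.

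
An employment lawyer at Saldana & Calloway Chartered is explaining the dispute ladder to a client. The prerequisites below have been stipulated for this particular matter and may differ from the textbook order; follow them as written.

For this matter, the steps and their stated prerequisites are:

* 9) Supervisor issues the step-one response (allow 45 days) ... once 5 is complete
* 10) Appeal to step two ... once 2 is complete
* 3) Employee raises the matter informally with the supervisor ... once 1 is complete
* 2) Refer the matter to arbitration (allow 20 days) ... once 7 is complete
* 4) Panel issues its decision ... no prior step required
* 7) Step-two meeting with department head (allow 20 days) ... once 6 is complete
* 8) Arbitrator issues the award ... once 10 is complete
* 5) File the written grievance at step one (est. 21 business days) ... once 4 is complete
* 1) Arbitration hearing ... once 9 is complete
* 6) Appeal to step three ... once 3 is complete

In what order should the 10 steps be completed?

4, 5, 9, 1, 3, 6, 7, 2, 10, 8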